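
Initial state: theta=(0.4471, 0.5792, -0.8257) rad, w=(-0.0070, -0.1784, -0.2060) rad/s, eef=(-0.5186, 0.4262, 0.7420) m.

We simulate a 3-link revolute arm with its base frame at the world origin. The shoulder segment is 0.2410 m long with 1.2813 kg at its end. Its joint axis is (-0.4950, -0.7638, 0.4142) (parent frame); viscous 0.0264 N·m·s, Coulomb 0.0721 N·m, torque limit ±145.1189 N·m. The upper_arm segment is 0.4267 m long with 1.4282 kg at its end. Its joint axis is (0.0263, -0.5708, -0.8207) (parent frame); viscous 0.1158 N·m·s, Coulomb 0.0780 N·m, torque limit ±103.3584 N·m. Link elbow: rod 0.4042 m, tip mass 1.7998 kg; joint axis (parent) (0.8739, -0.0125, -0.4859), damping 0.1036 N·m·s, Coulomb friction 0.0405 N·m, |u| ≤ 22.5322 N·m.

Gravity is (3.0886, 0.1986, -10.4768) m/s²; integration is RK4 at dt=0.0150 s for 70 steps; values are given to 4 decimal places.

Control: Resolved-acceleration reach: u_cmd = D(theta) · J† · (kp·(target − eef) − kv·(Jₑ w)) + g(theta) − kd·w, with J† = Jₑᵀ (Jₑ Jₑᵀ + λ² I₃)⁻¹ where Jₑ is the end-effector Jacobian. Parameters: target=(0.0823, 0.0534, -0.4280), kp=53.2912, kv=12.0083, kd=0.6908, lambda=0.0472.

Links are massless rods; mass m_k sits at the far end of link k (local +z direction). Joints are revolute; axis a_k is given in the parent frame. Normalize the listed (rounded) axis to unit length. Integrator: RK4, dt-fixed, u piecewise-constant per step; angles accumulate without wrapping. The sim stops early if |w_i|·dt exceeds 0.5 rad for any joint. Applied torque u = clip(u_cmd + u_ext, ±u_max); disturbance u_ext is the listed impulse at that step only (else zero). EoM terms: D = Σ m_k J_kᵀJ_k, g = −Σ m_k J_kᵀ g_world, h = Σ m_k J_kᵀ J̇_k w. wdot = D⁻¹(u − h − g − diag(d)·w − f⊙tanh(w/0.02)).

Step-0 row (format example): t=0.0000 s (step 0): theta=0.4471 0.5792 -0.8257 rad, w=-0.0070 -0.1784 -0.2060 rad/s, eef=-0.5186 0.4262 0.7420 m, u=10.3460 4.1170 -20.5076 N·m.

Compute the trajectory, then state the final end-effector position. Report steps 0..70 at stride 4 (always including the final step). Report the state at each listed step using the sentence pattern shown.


t=0.0600 s (step 4): theta=0.4469 0.5332 -1.0212 rad, w=0.0360 -3.0584 -6.1083 rad/s, eef=-0.4931 0.4610 0.6944 m, u=-47.4221 -18.1453 -6.0252 N·m.
t=0.1200 s (step 8): theta=0.3658 0.2230 -1.6201 rad, w=-3.4959 -2.7387 -13.5499 rad/s, eef=-0.4182 0.4577 0.5677 m, u=4.6629 2.5416 1.8344 N·m.
t=0.1800 s (step 12): theta=0.1269 0.3855 -2.4112 rad, w=-3.9850 6.6105 -12.5451 rad/s, eef=-0.3249 0.3397 0.4241 m, u=24.0343 6.8814 9.0037 N·m.
t=0.2400 s (step 16): theta=-0.1031 0.9217 -3.1469 rad, w=-3.0996 9.4851 -10.8040 rad/s, eef=-0.2702 0.2611 0.3103 m, u=1.6001 0.4006 9.3820 N·m.
t=0.3000 s (step 20): theta=-0.1575 1.2538 -3.4412 rad, w=1.1762 2.2927 0.2899 rad/s, eef=-0.2619 0.2811 0.2610 m, u=24.4552 3.7854 -0.0599 N·m.
t=0.3600 s (step 24): theta=-0.0349 1.3988 -3.3930 rad, w=2.0252 3.7996 -0.7161 rad/s, eef=-0.2441 0.3229 0.1969 m, u=-4.9897 -2.6191 -0.1374 N·m.
t=0.4200 s (step 28): theta=0.1115 1.6310 -3.4340 rad, w=3.3332 3.4074 0.1916 rad/s, eef=-0.2202 0.3586 0.1164 m, u=8.8272 -3.8308 -0.7747 N·m.
t=0.4800 s (step 32): theta=0.3519 1.8417 -3.4314 rad, w=4.3810 3.8176 -0.6495 rad/s, eef=-0.1938 0.3799 0.0282 m, u=-5.5776 -4.1715 1.3117 N·m.
t=0.5400 s (step 36): theta=0.6525 2.0604 -3.4714 rad, w=5.9424 3.2864 -0.2506 rad/s, eef=-0.1688 0.3834 -0.0622 m, u=4.1395 -2.9679 2.8565 N·m.
t=0.6000 s (step 40): theta=1.0526 2.2409 -3.4795 rad, w=6.9322 2.7068 -0.3538 rad/s, eef=-0.1467 0.3680 -0.1515 m, u=-22.8884 0.9236 5.0598 N·m.
t=0.6600 s (step 44): theta=1.4375 2.3667 -3.5167 rad, w=5.8032 1.3739 -0.6625 rad/s, eef=-0.1236 0.3334 -0.2359 m, u=-24.6439 4.1257 6.4926 N·m.
t=0.7200 s (step 48): theta=1.7558 2.4102 -3.5404 rad, w=4.8773 0.1735 -0.0768 rad/s, eef=-0.0934 0.2845 -0.3059 m, u=-20.3207 5.7733 6.5925 N·m.
t=0.7800 s (step 52): theta=2.0260 2.4014 -3.5309 rad, w=4.1172 -0.3890 0.3412 rad/s, eef=-0.0551 0.2305 -0.3560 m, u=-19.7839 6.2088 6.2658 N·m.
t=0.8400 s (step 56): theta=2.2488 2.3705 -3.5038 rad, w=3.3119 -0.5968 0.5395 rad/s, eef=-0.0139 0.1808 -0.3864 m, u=-17.7637 5.5618 5.4964 N·m.
t=0.9000 s (step 60): theta=2.4256 2.3342 -3.4680 rad, w=2.6042 -0.5842 0.6451 rad/s, eef=0.0234 0.1407 -0.4017 m, u=-14.3863 4.2924 4.3504 N·m.
t=0.9600 s (step 64): theta=2.5646 2.3027 -3.4273 rad, w=2.0476 -0.4542 0.7026 rad/s, eef=0.0529 0.1114 -0.4083 m, u=-11.3723 2.9017 3.0355 N·m.
t=1.0200 s (step 68): theta=2.6729 2.2803 -3.3855 rad, w=1.5673 -0.2953 0.6779 rad/s, eef=0.0741 0.0913 -0.4112 m, u=-9.3819 1.6410 1.7830 N·m.
t=1.0500 s (step 70): theta=2.7164 2.2725 -3.3659 rad, w=1.3338 -0.2283 0.6323 rad/s, eef=0.0818 0.0841 -0.4122 m.
final eef position (m): 0.0818 0.0841 -0.4122


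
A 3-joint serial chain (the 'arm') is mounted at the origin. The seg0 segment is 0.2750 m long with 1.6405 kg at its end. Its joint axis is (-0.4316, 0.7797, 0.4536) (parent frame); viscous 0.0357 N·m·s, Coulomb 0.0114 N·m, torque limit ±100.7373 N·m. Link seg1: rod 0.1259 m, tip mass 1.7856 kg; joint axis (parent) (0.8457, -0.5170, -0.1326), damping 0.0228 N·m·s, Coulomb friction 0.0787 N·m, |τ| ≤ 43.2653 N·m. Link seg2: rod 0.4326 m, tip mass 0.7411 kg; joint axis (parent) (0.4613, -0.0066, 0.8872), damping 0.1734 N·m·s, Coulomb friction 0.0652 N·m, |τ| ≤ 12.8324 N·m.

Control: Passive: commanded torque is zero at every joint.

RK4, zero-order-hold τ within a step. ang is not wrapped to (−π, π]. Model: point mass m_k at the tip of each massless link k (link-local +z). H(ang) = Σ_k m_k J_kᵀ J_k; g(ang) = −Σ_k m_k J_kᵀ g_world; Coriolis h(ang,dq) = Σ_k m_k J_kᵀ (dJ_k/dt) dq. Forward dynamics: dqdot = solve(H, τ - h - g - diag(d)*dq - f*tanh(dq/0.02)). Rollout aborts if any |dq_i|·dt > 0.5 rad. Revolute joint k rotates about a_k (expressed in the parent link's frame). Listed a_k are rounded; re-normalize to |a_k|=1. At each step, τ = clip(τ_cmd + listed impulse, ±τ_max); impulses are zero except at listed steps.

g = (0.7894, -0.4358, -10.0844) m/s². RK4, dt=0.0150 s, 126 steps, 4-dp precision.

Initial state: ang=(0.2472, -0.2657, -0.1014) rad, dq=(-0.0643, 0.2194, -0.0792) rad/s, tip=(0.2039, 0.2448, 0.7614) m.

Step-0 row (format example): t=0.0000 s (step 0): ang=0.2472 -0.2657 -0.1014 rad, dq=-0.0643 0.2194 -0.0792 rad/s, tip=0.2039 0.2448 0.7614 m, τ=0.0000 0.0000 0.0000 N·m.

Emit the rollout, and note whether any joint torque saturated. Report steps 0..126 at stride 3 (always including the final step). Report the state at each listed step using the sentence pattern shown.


t=0.0450 s (step 3): ang=0.2489 -0.2655 -0.0896 rad, dq=0.1860 -0.0496 0.2657 rad/s, tip=0.2050 0.2433 0.7619 m, τ=0.0000 0.0000 0.0000 N·m.
t=0.0900 s (step 6): ang=0.2644 -0.2690 -0.0789 rad, dq=0.5053 -0.1086 0.2227 rad/s, tip=0.2133 0.2495 0.7576 m, τ=0.0000 0.0000 0.0000 N·m.
t=0.1350 s (step 9): ang=0.2949 -0.2749 -0.0691 rad, dq=0.8591 -0.1427 0.2159 rad/s, tip=0.2289 0.2634 0.7481 m, τ=0.0000 0.0000 0.0000 N·m.
t=0.1800 s (step 12): ang=0.3428 -0.2807 -0.0596 rad, dq=1.2801 -0.1013 0.2016 rad/s, tip=0.2517 0.2849 0.7326 m, τ=0.0000 0.0000 0.0000 N·m.
t=0.2250 s (step 15): ang=0.4116 -0.2824 -0.0508 rad, dq=1.7863 0.0183 0.2450 rad/s, tip=0.2817 0.3138 0.7096 m, τ=0.0000 0.0000 0.0000 N·m.
t=0.2700 s (step 18): ang=0.5050 -0.2777 -0.0366 rad, dq=2.4000 0.2503 0.3277 rad/s, tip=0.3187 0.3500 0.6768 m, τ=0.0000 0.0000 0.0000 N·m.
t=0.3150 s (step 21): ang=0.6307 -0.2540 -0.0259 rad, dq=3.2223 0.8741 0.0993 rad/s, tip=0.3618 0.3926 0.6319 m, τ=0.0000 0.0000 0.0000 N·m.
t=0.3600 s (step 24): ang=0.7978 -0.1944 -0.0264 rad, dq=4.2334 1.8253 -0.0912 rad/s, tip=0.4101 0.4396 0.5719 m, τ=0.0000 0.0000 0.0000 N·m.
t=0.4050 s (step 27): ang=1.0152 -0.0809 -0.0407 rad, dq=5.4652 3.3316 -0.6532 rad/s, tip=0.4627 0.4867 0.4923 m, τ=0.0000 0.0000 0.0000 N·m.
t=0.4500 s (step 30): ang=1.2910 0.1101 -0.0858 rad, dq=6.7809 5.1266 -1.2192 rad/s, tip=0.5161 0.5270 0.3866 m, τ=0.0000 0.0000 0.0000 N·m.
t=0.4950 s (step 33): ang=1.6220 0.3681 -0.1236 rad, dq=7.8769 6.1078 -0.0513 rad/s, tip=0.5614 0.5504 0.2454 m, τ=0.0000 0.0000 0.0000 N·m.
t=0.5400 s (step 36): ang=1.9963 0.6434 -0.0747 rad, dq=8.6735 5.7910 2.6161 rad/s, tip=0.5786 0.5474 0.0653 m, τ=0.0000 0.0000 0.0000 N·m.
t=0.5850 s (step 39): ang=2.3944 0.8644 0.1234 rad, dq=8.9172 3.8308 6.0599 rad/s, tip=0.5416 0.5153 -0.1439 m, τ=0.0000 0.0000 0.0000 N·m.
t=0.6300 s (step 42): ang=2.7880 0.9757 0.4464 rad, dq=8.4484 1.0254 7.9649 rad/s, tip=0.4304 0.4585 -0.3609 m, τ=0.0000 0.0000 0.0000 N·m.
t=0.6750 s (step 45): ang=3.1440 0.9524 0.8098 rad, dq=7.2723 -2.0761 7.8683 rad/s, tip=0.2353 0.3822 -0.5509 m, τ=0.0000 0.0000 0.0000 N·m.
t=0.7200 s (step 48): ang=3.4355 0.7886 1.1308 rad, dq=5.6432 -5.1628 6.1477 rad/s, tip=-0.0339 0.2908 -0.6649 m, τ=0.0000 0.0000 0.0000 N·m.
t=0.7650 s (step 51): ang=3.6537 0.4967 1.3413 rad, dq=4.1325 -7.6332 2.9892 rad/s, tip=-0.3329 0.1915 -0.6566 m, τ=0.0000 0.0000 0.0000 N·m.
t=0.8100 s (step 54): ang=3.8193 0.1276 1.3876 rad, dq=3.3949 -8.3818 -0.8579 rad/s, tip=-0.5900 0.0956 -0.5180 m, τ=0.0000 0.0000 0.0000 N·m.
t=0.8550 s (step 57): ang=3.9741 -0.2206 1.2871 rad, dq=3.6087 -6.7710 -3.2004 rad/s, tip=-0.7475 0.0116 -0.2962 m, τ=0.0000 0.0000 0.0000 N·m.
t=0.9000 s (step 60): ang=4.1475 -0.4709 1.1408 rad, dq=4.0628 -4.4090 -2.9109 rad/s, tip=-0.7996 -0.0570 -0.0591 m, τ=0.0000 0.0000 0.0000 N·m.
t=0.9450 s (step 63): ang=4.3337 -0.6296 1.0476 rad, dq=4.1314 -2.8047 -1.1153 rad/s, tip=-0.7753 -0.1106 0.1494 m, τ=0.0000 0.0000 0.0000 N·m.
t=0.9900 s (step 66): ang=4.5126 -0.7359 1.0414 rad, dq=3.7587 -2.0287 0.7412 rad/s, tip=-0.7067 -0.1508 0.3149 m, τ=0.0000 0.0000 0.0000 N·m.
t=1.0350 s (step 69): ang=4.6668 -0.8214 1.1068 rad, dq=3.0473 -1.8668 2.0896 rad/s, tip=-0.6164 -0.1782 0.4383 m, τ=0.0000 0.0000 0.0000 N·m.
t=1.0800 s (step 72): ang=4.7832 -0.9117 1.2223 rad, dq=2.0938 -2.2270 2.9617 rad/s, tip=-0.5168 -0.1938 0.5251 m, τ=0.0000 0.0000 0.0000 N·m.
t=1.1250 s (step 75): ang=4.8530 -1.0290 1.3649 rad, dq=0.9884 -3.0628 3.2658 rad/s, tip=-0.4136 -0.1978 0.5797 m, τ=0.0000 0.0000 0.0000 N·m.
t=1.1700 s (step 78): ang=4.8709 -1.1945 1.5037 rad, dq=-0.1999 -4.3683 2.7294 rad/s, tip=-0.3097 -0.1903 0.6044 m, τ=0.0000 0.0000 0.0000 N·m.
t=1.2150 s (step 81): ang=4.8351 -1.4277 1.5931 rad, dq=-1.3847 -6.0331 1.0539 rad/s, tip=-0.2067 -0.1723 0.5989 m, τ=0.0000 0.0000 0.0000 N·m.
t=1.2600 s (step 84): ang=4.7479 -1.7361 1.5878 rad, dq=-2.4641 -7.6015 -1.2991 rad/s, tip=-0.1056 -0.1481 0.5617 m, τ=0.0000 0.0000 0.0000 N·m.
t=1.3050 s (step 87): ang=4.6146 -2.1037 1.4789 rad, dq=-3.4570 -8.6336 -3.4393 rad/s, tip=-0.0069 -0.1244 0.4909 m, τ=0.0000 0.0000 0.0000 N·m.
t=1.3500 s (step 90): ang=4.4358 -2.5052 1.2924 rad, dq=-4.5146 -9.1544 -4.6329 rad/s, tip=0.0876 -0.1053 0.3850 m, τ=0.0000 0.0000 0.0000 N·m.
t=1.3950 s (step 93): ang=4.2067 -2.9271 1.0895 rad, dq=-5.6675 -9.6517 -3.9646 rad/s, tip=0.1748 -0.0932 0.2439 m, τ=0.0000 0.0000 0.0000 N·m.
t=1.4400 s (step 96): ang=3.9289 -3.3840 0.9852 rad, dq=-6.6176 -10.7916 -0.0503 rad/s, tip=0.2520 -0.0858 0.0690 m, τ=0.0000 0.0000 0.0000 N·m.
t=1.4850 s (step 99): ang=3.6151 -3.9041 1.1293 rad, dq=-7.3023 -12.2517 6.8344 rad/s, tip=0.3100 -0.0677 -0.1396 m, τ=0.0000 0.0000 0.0000 N·m.
t=1.5300 s (step 102): ang=3.2769 -4.4625 1.6167 rad, dq=-7.5676 -12.1305 14.7124 rad/s, tip=0.3238 -0.0014 -0.3700 m, τ=0.0000 0.0000 0.0000 N·m.
t=1.5750 s (step 105): ang=2.9637 -4.9880 2.3279 rad, dq=-6.1540 -12.6768 12.5848 rad/s, tip=0.2667 0.1681 -0.5560 m, τ=0.0000 0.0000 0.0000 N·m.
t=1.6200 s (step 108): ang=2.6652 -5.7948 2.4521 rad, dq=-7.7075 -23.2066 -5.5262 rad/s, tip=0.1462 0.3917 -0.6117 m, τ=0.0000 0.0000 0.0000 N·m.
t=1.6650 s (step 111): ang=2.3087 -6.8917 1.9120 rad, dq=-6.7276 -20.8132 -16.7883 rad/s, tip=-0.0160 0.5249 -0.5360 m, τ=0.0000 0.0000 0.0000 N·m.
t=1.7100 s (step 114): ang=2.0952 -7.5159 1.1593 rad, dq=-3.0876 -8.2087 -15.8832 rad/s, tip=-0.1613 0.5652 -0.4092 m, τ=0.0000 0.0000 0.0000 N·m.
t=1.7550 s (step 117): ang=2.0118 -7.7345 0.4935 rad, dq=-0.7282 -2.2917 -13.6494 rad/s, tip=-0.2764 0.5472 -0.2890 m, τ=0.0000 0.0000 0.0000 N·m.
t=1.8000 s (step 120): ang=2.0234 -7.7806 -0.0345 rad, dq=1.1880 -0.4313 -8.9084 rad/s, tip=-0.3577 0.4913 -0.2065 m, τ=0.0000 0.0000 0.0000 N·m.
t=1.8450 s (step 123): ang=2.1129 -7.8185 -0.2437 rad, dq=2.7298 -1.2029 -0.9341 rad/s, tip=-0.4165 0.4239 -0.1648 m, τ=0.0000 0.0000 0.0000 N·m.
t=1.8900 s (step 126): ang=2.2648 -7.8582 -0.2233 rad, dq=3.9683 -0.3054 1.0235 rad/s, tip=-0.4669 0.3674 -0.1324 m.
any joint saturated: no


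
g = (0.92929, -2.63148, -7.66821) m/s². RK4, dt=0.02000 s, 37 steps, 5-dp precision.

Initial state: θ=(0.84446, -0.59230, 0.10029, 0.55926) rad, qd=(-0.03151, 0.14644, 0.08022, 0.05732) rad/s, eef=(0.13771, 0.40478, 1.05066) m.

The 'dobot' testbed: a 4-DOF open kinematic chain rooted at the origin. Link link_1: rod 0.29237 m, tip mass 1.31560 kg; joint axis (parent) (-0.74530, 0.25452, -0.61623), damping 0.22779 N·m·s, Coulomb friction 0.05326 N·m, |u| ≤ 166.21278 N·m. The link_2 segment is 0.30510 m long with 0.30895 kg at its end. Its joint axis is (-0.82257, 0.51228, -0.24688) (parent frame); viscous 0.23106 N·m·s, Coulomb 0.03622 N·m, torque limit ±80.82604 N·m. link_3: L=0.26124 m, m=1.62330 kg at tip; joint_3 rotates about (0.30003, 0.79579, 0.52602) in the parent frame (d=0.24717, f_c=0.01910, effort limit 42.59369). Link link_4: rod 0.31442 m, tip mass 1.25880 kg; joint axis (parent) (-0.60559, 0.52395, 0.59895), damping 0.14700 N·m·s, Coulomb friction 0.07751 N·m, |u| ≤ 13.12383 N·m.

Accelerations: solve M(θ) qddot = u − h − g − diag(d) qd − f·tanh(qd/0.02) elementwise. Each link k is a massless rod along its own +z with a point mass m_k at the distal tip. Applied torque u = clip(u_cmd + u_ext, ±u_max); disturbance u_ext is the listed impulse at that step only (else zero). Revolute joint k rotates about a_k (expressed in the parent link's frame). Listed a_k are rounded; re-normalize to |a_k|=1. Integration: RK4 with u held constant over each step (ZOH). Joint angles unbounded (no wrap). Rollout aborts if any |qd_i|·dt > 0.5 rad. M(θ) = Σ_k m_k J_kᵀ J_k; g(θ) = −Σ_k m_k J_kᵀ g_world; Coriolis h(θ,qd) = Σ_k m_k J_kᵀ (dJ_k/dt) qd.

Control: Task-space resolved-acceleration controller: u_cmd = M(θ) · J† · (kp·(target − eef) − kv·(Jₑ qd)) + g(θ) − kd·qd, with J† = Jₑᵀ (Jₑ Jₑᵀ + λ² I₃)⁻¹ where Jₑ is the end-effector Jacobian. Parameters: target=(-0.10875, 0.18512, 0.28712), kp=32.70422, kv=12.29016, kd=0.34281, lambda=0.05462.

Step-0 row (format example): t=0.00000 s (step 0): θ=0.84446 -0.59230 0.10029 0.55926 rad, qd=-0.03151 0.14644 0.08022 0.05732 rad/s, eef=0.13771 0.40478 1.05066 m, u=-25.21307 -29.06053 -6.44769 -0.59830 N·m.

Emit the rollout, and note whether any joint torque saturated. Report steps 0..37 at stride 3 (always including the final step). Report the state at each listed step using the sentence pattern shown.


t=0.06000 s (step 3): θ=0.92207 -0.74798 0.19697 0.73663 rad, qd=1.79692 -3.94375 2.49572 4.31984 rad/s, eef=0.12637 0.39979 1.02736 m, u=-13.52236 -10.50056 -1.67752 -0.92494 N·m.
t=0.12000 s (step 6): θ=1.01754 -0.98656 0.37245 1.00144 rad, qd=1.33091 -3.84043 3.35294 4.36364 rad/s, eef=0.08618 0.38481 0.98602 m, u=-2.02799 2.57361 1.77325 -0.44773 N·m.
t=0.18000 s (step 9): θ=1.08382 -1.19997 0.60239 1.24866 rad, qd=0.93884 -3.28786 4.33890 3.83087 rad/s, eef=0.03658 0.36347 0.94023 m, u=7.84644 10.68402 3.16051 -0.67108 N·m.
t=0.24000 s (step 12): θ=1.14196 -1.38827 0.89023 1.45014 rad, qd=1.08082 -3.06238 5.18446 2.84842 rad/s, eef=-0.00894 0.33976 0.89427 m, u=12.83912 12.86482 3.03075 -1.00073 N·m.
t=0.30000 s (step 15): θ=1.22191 -1.57628 1.20873 1.58668 rad, qd=1.59079 -3.21151 5.28933 1.77767 rad/s, eef=-0.04270 0.32109 0.84735 m, u=9.05078 9.43367 1.84086 -1.11931 N·m.
t=0.36000 s (step 18): θ=1.32984 -1.76909 1.50789 1.67733 rad, qd=1.97549 -3.14085 4.56961 1.41375 rad/s, eef=-0.06583 0.31443 0.79591 m, u=2.14511 5.50410 0.64969 -1.11240 N·m.
t=0.42000 s (step 21): θ=1.45540 -1.94540 1.75022 1.77387 rad, qd=2.20576 -2.70450 3.50542 1.91125 rad/s, eef=-0.08365 0.31762 0.73965 m, u=-2.10559 4.01149 0.18181 -1.07491 N·m.
t=0.48000 s (step 24): θ=1.59292 -2.09266 1.93470 1.91059 rad, qd=2.38260 -2.24335 2.68290 2.57177 rad/s, eef=-0.09489 0.32084 0.68243 m, u=-4.60698 3.22970 -0.51608 -0.92473 N·m.
t=0.54000 s (step 27): θ=1.73970 -2.22219 2.07178 2.06056 rad, qd=2.47533 -2.13661 1.90465 2.22819 rad/s, eef=-0.09509 0.31868 0.63001 m, u=-7.98131 0.90468 -2.10109 -0.50555 N·m.
t=0.60000 s (step 30): θ=1.88513 -2.35117 2.16570 2.16852 rad, qd=2.34259 -2.15505 1.27854 1.38060 rad/s, eef=-0.08927 0.31291 0.58521 m, u=-8.78131 0.23394 -2.59925 -0.25754 N·m.
t=0.66000 s (step 33): θ=2.01937 -2.47916 2.22947 2.23173 rad, qd=2.12632 -2.10204 0.88576 0.76229 rad/s, eef=-0.08396 0.30467 0.54758 m, u=-8.15511 0.53585 -2.55490 -0.21779 N·m.
t=0.72000 s (step 36): θ=2.14080 -2.60252 2.27478 2.26466 rad, qd=1.92255 -2.00570 0.64961 0.35626 rad/s, eef=-0.08082 0.29457 0.51604 m, u=-7.29609 0.94223 -2.43482 -0.22565 N·m.
t=0.74000 s (step 37): θ=2.17868 -2.64227 2.28715 2.27078 rad, qd=1.86189 -1.96923 0.59423 0.25246 rad/s, eef=-0.08021 0.29093 0.50670 m.
any joint saturated: no


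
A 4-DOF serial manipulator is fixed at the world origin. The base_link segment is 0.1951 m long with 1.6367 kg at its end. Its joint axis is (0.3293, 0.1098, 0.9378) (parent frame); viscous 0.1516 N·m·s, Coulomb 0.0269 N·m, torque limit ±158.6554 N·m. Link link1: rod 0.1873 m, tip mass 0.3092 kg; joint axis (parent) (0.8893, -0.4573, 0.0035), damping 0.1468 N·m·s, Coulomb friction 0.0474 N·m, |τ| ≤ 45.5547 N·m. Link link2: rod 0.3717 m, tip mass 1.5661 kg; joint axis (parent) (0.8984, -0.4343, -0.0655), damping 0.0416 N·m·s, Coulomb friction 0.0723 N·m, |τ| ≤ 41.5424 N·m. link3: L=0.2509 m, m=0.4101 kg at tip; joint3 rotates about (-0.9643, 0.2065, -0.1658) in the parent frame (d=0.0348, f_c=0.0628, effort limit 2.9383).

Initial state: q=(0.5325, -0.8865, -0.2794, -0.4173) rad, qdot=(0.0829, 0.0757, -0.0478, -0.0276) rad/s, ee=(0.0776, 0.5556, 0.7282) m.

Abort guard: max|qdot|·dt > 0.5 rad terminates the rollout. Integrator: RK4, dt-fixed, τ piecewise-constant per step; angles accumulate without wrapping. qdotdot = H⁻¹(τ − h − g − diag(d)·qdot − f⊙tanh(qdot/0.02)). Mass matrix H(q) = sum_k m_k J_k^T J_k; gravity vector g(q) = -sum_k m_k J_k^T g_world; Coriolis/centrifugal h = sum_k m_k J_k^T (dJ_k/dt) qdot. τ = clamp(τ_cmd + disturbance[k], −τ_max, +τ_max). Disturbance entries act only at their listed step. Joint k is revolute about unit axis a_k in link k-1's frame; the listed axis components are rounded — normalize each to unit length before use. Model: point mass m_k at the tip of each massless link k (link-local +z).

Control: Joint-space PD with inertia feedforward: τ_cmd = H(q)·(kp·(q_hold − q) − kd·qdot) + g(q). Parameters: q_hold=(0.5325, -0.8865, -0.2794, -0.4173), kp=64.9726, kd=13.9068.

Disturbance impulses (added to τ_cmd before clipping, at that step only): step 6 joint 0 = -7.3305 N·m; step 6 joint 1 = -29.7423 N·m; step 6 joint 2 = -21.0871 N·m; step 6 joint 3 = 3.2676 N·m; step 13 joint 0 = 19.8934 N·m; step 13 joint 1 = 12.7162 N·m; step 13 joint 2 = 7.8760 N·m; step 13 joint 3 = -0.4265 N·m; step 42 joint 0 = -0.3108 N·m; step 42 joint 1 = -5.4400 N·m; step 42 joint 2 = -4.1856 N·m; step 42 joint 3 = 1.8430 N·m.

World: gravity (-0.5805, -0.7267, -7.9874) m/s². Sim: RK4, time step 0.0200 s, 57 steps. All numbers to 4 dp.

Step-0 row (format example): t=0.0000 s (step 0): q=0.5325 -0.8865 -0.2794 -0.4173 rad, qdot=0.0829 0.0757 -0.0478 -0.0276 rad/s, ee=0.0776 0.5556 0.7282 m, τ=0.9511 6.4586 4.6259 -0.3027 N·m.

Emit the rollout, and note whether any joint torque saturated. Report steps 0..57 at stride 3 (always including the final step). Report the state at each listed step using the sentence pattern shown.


t=0.0600 s (step 3): q=0.5356 -0.8859 -0.2776 -0.4167 rad, qdot=0.0206 0.0419 -0.0394 -0.0180 rad/s, ee=0.0764 0.5542 0.7297 m, τ=1.2355 6.8003 4.8485 -0.3271 N·m.
t=0.1200 s (step 6): q=0.5361 -0.8865 -0.2761 -0.4161 rad, qdot=-0.0046 0.0309 -0.0458 -0.0211 rad/s, ee=0.0762 0.5539 0.7301 m, τ=-5.9501 -22.7422 -16.1080 2.9261 N·m.
t=0.1800 s (step 9): q=0.5360 -0.8946 -0.3092 -0.4144 rad, qdot=-0.0014 -0.1877 -0.2838 0.0107 rad/s, ee=0.0729 0.5715 0.7099 m, τ=2.8423 12.7291 9.0360 -0.9604 N·m.
t=0.2400 s (step 12): q=0.5357 -0.9032 -0.3134 -0.4140 rad, qdot=-0.0120 -0.0194 -0.0312 -0.0228 rad/s, ee=0.0720 0.5777 0.7026 m, τ=2.1403 9.7937 6.9690 -0.6417 N·m.
t=0.3000 s (step 15): q=0.5639 -0.9024 -0.3095 -0.4149 rad, qdot=0.7399 0.0825 0.0620 -0.0112 rad/s, ee=0.0595 0.5708 0.7102 m, τ=-2.8271 5.2819 4.0520 -0.3960 N·m.
t=0.3600 s (step 18): q=0.5883 -0.8960 -0.3068 -0.4148 rad, qdot=0.1391 0.1329 0.0127 -0.0147 rad/s, ee=0.0493 0.5619 0.7197 m, τ=-0.5528 6.0066 4.4417 -0.3530 N·m.
t=0.4200 s (step 21): q=0.5880 -0.8898 -0.3040 -0.4152 rad, qdot=-0.1107 0.0655 0.0843 0.0012 rad/s, ee=0.0504 0.5576 0.7245 m, τ=0.6533 6.4836 4.6996 -0.3366 N·m.
t=0.4800 s (step 24): q=0.5785 -0.8853 -0.3013 -0.4162 rad, qdot=-0.1859 0.0378 0.0789 -0.0011 rad/s, ee=0.0554 0.5557 0.7269 m, τ=1.2414 6.8099 4.8926 -0.3373 N·m.
t=0.5400 s (step 27): q=0.5672 -0.8821 -0.2993 -0.4174 rad, qdot=-0.1822 0.0161 0.0687 -0.0018 rad/s, ee=0.0611 0.5551 0.7278 m, τ=1.5005 7.0122 5.0176 -0.3433 N·m.
t=0.6000 s (step 30): q=0.5570 -0.8794 -0.2988 -0.4186 rad, qdot=-0.1500 0.0013 0.0609 0.0009 rad/s, ee=0.0659 0.5550 0.7279 m, τ=1.5899 7.1091 5.0807 -0.3480 N·m.
t=0.6600 s (step 33): q=0.5491 -0.8788 -0.2966 -0.4193 rad, qdot=-0.1098 -0.0480 0.1136 0.0198 rad/s, ee=0.0697 0.5550 0.7280 m, τ=1.6005 7.1477 5.0969 -0.3504 N·m.
t=0.7200 s (step 36): q=0.5434 -0.8792 -0.2939 -0.4199 rad, qdot=-0.0760 -0.0532 0.1067 0.0207 rad/s, ee=0.0725 0.5551 0.7280 m, τ=1.5791 7.1633 5.1040 -0.3517 N·m.
t=0.7800 s (step 39): q=0.5396 -0.8797 -0.2919 -0.4204 rad, qdot=-0.0496 -0.0530 0.0963 0.0224 rad/s, ee=0.0744 0.5551 0.7280 m, τ=1.5492 7.1695 5.1066 -0.3533 N·m.
t=0.8400 s (step 42): q=0.5370 -0.8801 -0.2905 -0.4208 rad, qdot=-0.0307 -0.0516 0.0877 0.0242 rad/s, ee=0.0756 0.5551 0.7280 m, τ=1.2111 1.7312 0.9216 1.4884 N·m.
t=0.9000 s (step 45): q=0.5358 -0.8801 -0.2913 -0.3716 rad, qdot=-0.0115 0.0096 -0.0442 0.4658 rad/s, ee=0.0713 0.5650 0.7213 m, τ=1.5725 8.2092 5.9124 -0.6690 N·m.
t=0.9600 s (step 48): q=0.5354 -0.8806 -0.2923 -0.3639 rad, qdot=-0.0100 0.0220 -0.0507 -0.0880 rad/s, ee=0.0706 0.5672 0.7194 m, τ=1.5381 7.6634 5.4963 -0.4936 N·m.
t=1.0200 s (step 51): q=0.5346 -0.8821 -0.2896 -0.3670 rad, qdot=-0.0160 0.0077 0.0132 -0.0723 rad/s, ee=0.0713 0.5665 0.7201 m, τ=1.5084 7.3586 5.2679 -0.4524 N·m.
t=1.0800 s (step 54): q=0.5337 -0.8813 -0.2890 -0.3709 rad, qdot=-0.0108 -0.0476 0.1035 -0.0531 rad/s, ee=0.0722 0.5652 0.7212 m, τ=1.4861 7.2095 5.1511 -0.4276 N·m.
t=1.1400 s (step 57): q=0.5329 -0.8819 -0.2861 -0.3750 rad, qdot=-0.0078 -0.0536 0.1092 -0.0504 rad/s, ee=0.0731 0.5637 0.7226 m.
any joint saturated: no


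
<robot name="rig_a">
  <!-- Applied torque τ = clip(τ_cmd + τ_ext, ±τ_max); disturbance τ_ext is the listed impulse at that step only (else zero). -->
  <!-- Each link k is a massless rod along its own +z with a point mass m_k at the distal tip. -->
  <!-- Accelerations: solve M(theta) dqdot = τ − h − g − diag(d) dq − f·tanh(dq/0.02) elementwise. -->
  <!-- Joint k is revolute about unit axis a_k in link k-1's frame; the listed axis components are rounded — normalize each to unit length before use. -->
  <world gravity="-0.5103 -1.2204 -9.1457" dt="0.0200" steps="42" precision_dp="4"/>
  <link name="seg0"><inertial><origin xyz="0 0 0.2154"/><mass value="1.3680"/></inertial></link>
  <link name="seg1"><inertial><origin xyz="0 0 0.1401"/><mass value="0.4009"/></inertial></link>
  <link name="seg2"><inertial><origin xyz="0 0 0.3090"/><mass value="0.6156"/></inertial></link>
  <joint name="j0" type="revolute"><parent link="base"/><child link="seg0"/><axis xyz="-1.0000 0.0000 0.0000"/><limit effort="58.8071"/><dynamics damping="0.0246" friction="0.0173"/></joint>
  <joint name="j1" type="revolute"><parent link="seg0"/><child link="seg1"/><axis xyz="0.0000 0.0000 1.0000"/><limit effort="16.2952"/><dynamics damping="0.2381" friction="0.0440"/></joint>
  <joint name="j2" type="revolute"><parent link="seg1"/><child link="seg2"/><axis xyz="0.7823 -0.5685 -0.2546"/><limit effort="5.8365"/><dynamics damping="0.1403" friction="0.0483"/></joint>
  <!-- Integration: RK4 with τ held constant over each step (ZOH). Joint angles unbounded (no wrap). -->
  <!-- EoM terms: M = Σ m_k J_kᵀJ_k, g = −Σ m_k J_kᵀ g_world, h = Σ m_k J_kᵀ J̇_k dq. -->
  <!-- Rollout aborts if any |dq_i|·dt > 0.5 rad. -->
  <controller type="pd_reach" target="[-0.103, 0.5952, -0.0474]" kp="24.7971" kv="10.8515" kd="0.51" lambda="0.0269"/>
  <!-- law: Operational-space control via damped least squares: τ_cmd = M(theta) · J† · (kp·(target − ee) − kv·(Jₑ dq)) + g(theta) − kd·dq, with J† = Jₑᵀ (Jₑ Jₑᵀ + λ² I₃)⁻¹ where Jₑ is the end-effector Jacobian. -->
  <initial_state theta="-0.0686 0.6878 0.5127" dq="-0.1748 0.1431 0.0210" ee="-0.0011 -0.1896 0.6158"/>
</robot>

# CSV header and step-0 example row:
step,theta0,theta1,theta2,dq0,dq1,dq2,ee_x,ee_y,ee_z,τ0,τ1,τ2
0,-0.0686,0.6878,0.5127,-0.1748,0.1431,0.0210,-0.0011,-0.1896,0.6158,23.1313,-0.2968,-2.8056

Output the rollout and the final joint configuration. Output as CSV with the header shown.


step,theta0,theta1,theta2,dq0,dq1,dq2,ee_x,ee_y,ee_z,τ0,τ1,τ2
1,-0.0471,0.6914,0.5576,2.2767,0.2252,4.3194,-0.0016,-0.1876,0.6126,16.7351,-0.2609,-4.4623
2,0.0070,0.6934,0.6460,3.1415,0.0170,4.5088,-0.0036,-0.1762,0.6075,11.3781,-0.0995,-3.5760
3,0.0738,0.6932,0.7313,3.5539,-0.0156,4.0392,-0.0065,-0.1563,0.6038,7.4695,-0.0621,-2.5714
4,0.1470,0.6927,0.8068,3.7770,-0.0324,3.5281,-0.0095,-0.1302,0.6010,4.6261,-0.0369,-1.7889
5,0.2236,0.6918,0.8727,3.8933,-0.0539,3.0762,-0.0126,-0.1000,0.5983,2.5084,-0.0073,-1.2203
6,0.3019,0.6905,0.9302,3.9402,-0.0745,2.6894,-0.0157,-0.0671,0.5951,0.8850,0.0224,-0.8130
7,0.3805,0.6888,0.9805,3.9390,-0.0931,2.3566,-0.0187,-0.0327,0.5908,-0.3967,0.0508,-0.5197
8,0.4589,0.6868,1.0245,3.9035,-0.1096,2.0668,-0.0216,0.0024,0.5851,-1.4380,0.0779,-0.3057
9,0.5363,0.6844,1.0632,3.8429,-0.1241,1.8113,-0.0244,0.0376,0.5779,-2.3062,0.1037,-0.1464
10,0.6122,0.6818,1.0970,3.7639,-0.1370,1.5836,-0.0271,0.0725,0.5691,-3.0465,0.1285,-0.0244
11,0.6865,0.6789,1.1265,3.6711,-0.1483,1.3789,-0.0297,0.1066,0.5587,-3.6892,0.1524,0.0722
12,0.7588,0.6759,1.1521,3.5678,-0.1582,1.1938,-0.0322,0.1398,0.5469,-4.2545,0.1755,0.1517
13,0.8290,0.6726,1.1742,3.4565,-0.1667,1.0259,-0.0345,0.1717,0.5337,-4.7561,0.1977,0.2198
14,0.8969,0.6692,1.1931,3.3392,-0.1739,0.8734,-0.0367,0.2023,0.5192,-5.2034,0.2190,0.2801
15,0.9624,0.6656,1.2091,3.2173,-0.1798,0.7348,-0.0387,0.2314,0.5038,-5.6026,0.2393,0.3353
16,1.0255,0.6620,1.2225,3.0920,-0.1845,0.6092,-0.0407,0.2589,0.4874,-5.9585,0.2584,0.3868
17,1.0860,0.6582,1.2335,2.9646,-0.1881,0.4956,-0.0425,0.2848,0.4703,-6.2745,0.2762,0.4355
18,1.1439,0.6545,1.2423,2.8360,-0.1907,0.3933,-0.0442,0.3091,0.4527,-6.5533,0.2928,0.4822
19,1.1993,0.6506,1.2492,2.7069,-0.1923,0.3016,-0.0457,0.3317,0.4346,-6.7974,0.3080,0.5268
20,1.2522,0.6468,1.2544,2.5784,-0.1931,0.2198,-0.0472,0.3528,0.4164,-7.0092,0.3218,0.5697
21,1.3024,0.6429,1.2581,2.4510,-0.1932,0.1473,-0.0486,0.3722,0.3980,-7.1907,0.3343,0.6107
22,1.3502,0.6390,1.2604,2.3255,-0.1927,0.0834,-0.0498,0.3902,0.3797,-7.3443,0.3454,0.6498
23,1.3954,0.6352,1.2615,2.2026,-0.1915,0.0282,-0.0510,0.4067,0.3615,-7.4723,0.3551,0.6862
24,1.4383,0.6314,1.2617,2.0873,-0.1855,-0.0024,-0.0521,0.4218,0.3435,-7.5789,0.3616,0.7055
25,1.4789,0.6278,1.2615,1.9785,-0.1778,-0.0155,-0.0531,0.4354,0.3259,-7.6650,0.3671,0.7122
26,1.5174,0.6243,1.2610,1.8714,-0.1733,-0.0307,-0.0541,0.4478,0.3087,-7.7302,0.3742,0.7225
27,1.5538,0.6208,1.2602,1.7660,-0.1710,-0.0496,-0.0550,0.4589,0.2920,-7.7767,0.3817,0.7379
28,1.5881,0.6174,1.2590,1.6632,-0.1696,-0.0703,-0.0559,0.4690,0.2758,-7.8073,0.3887,0.7567
29,1.6203,0.6141,1.2574,1.5640,-0.1682,-0.0902,-0.0567,0.4781,0.2601,-7.8245,0.3946,0.7767
30,1.6507,0.6107,1.2554,1.4689,-0.1663,-0.1080,-0.0575,0.4863,0.2451,-7.8307,0.3994,0.7963
31,1.6791,0.6074,1.2531,1.3783,-0.1640,-0.1231,-0.0583,0.4936,0.2307,-7.8277,0.4031,0.8150
32,1.7058,0.6042,1.2506,1.2922,-0.1615,-0.1357,-0.0590,0.5002,0.2169,-7.8171,0.4060,0.8325
33,1.7309,0.6010,1.2478,1.2107,-0.1587,-0.1460,-0.0597,0.5062,0.2038,-7.8003,0.4083,0.8489
34,1.7543,0.5979,1.2448,1.1336,-0.1559,-0.1542,-0.0603,0.5116,0.1912,-7.7787,0.4100,0.8641
35,1.7763,0.5948,1.2417,1.0608,-0.1530,-0.1606,-0.0610,0.5164,0.1793,-7.7532,0.4114,0.8783
36,1.7968,0.5917,1.2384,0.9922,-0.1501,-0.1655,-0.0616,0.5207,0.1680,-7.7248,0.4125,0.8915
37,1.8160,0.5888,1.2351,0.9277,-0.1472,-0.1691,-0.0622,0.5246,0.1573,-7.6943,0.4133,0.9039
38,1.8339,0.5859,1.2317,0.8671,-0.1443,-0.1715,-0.0627,0.5281,0.1471,-7.6625,0.4138,0.9153
39,1.8507,0.5830,1.2283,0.8103,-0.1415,-0.1729,-0.0632,0.5312,0.1375,-7.6299,0.4143,0.9261
40,1.8664,0.5802,1.2248,0.7570,-0.1387,-0.1736,-0.0638,0.5341,0.1284,-7.5970,0.4146,0.9362
41,1.8810,0.5775,1.2214,0.7070,-0.1359,-0.1735,-0.0643,0.5366,0.1197,-7.5641,0.4148,0.9456
42,1.8947,0.5748,1.2179,0.6603,-0.1332,-0.1729,-0.0647,0.5389,0.1116,,,
# final theta (rad): 1.8947 0.5748 1.2179


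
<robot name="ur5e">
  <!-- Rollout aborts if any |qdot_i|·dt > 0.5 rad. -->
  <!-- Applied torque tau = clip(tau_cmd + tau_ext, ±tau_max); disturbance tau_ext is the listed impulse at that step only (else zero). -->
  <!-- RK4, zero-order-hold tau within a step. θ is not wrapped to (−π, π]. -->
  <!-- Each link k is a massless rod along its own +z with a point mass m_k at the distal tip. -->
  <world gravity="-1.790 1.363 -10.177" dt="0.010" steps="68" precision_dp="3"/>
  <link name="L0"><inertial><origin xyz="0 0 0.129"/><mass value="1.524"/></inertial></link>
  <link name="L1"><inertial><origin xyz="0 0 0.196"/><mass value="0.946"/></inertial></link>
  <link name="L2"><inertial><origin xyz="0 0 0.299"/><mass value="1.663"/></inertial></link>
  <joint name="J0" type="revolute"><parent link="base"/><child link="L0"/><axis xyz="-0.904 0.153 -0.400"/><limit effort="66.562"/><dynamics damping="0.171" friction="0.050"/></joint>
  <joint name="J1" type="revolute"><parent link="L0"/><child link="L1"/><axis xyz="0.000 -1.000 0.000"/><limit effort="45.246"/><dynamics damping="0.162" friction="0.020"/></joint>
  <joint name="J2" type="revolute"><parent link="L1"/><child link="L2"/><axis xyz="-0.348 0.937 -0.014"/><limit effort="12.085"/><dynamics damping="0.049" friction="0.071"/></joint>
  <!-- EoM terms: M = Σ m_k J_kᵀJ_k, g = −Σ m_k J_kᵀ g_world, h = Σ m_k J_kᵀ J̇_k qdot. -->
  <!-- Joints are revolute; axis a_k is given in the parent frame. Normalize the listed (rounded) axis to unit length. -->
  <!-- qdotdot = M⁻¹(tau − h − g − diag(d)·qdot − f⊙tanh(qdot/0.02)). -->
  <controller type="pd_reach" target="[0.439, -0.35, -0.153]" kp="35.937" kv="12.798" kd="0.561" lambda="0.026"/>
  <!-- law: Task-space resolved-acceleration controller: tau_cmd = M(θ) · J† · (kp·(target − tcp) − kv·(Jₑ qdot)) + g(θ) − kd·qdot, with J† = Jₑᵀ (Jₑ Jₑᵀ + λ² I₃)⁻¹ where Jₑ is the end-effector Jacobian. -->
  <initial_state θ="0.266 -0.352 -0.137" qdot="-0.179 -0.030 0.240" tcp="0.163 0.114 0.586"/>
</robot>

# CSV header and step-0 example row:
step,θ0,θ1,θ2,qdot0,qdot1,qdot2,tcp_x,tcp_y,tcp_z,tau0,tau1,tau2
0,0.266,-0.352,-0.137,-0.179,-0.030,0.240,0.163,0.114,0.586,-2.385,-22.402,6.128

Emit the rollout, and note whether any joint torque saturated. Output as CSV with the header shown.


step,θ0,θ1,θ2,qdot0,qdot1,qdot2,tcp_x,tcp_y,tcp_z,tau0,tau1,tau2
1,0.267,-0.363,-0.151,0.327,-2.139,-2.969,0.165,0.112,0.586,-1.795,-19.257,7.001
2,0.271,-0.390,-0.188,0.557,-3.314,-4.416,0.168,0.110,0.584,-1.371,-16.855,6.728
3,0.278,-0.428,-0.236,0.701,-4.127,-5.225,0.172,0.107,0.582,-1.602,-14.372,6.089
4,0.285,-0.472,-0.290,0.777,-4.677,-5.592,0.178,0.104,0.579,-2.336,-11.783,5.258
5,0.293,-0.520,-0.346,0.788,-5.007,-5.605,0.185,0.100,0.574,-3.221,-9.298,4.329
6,0.300,-0.571,-0.401,0.751,-5.179,-5.387,0.193,0.095,0.569,-4.005,-7.073,3.396
7,0.308,-0.623,-0.453,0.682,-5.253,-5.052,0.201,0.091,0.563,-4.589,-5.150,2.527
8,0.314,-0.676,-0.502,0.596,-5.271,-4.675,0.211,0.086,0.556,-4.968,-3.508,1.752
9,0.319,-0.728,-0.547,0.502,-5.259,-4.298,0.221,0.081,0.549,-5.173,-2.102,1.077
10,0.324,-0.781,-0.588,0.404,-5.227,-3.935,0.231,0.075,0.541,-5.240,-0.890,0.494
11,0.328,-0.833,-0.625,0.305,-5.183,-3.593,0.242,0.069,0.533,-5.204,0.166,-0.012
12,0.330,-0.884,-0.660,0.204,-5.129,-3.272,0.252,0.063,0.524,-5.089,1.097,-0.453
13,0.332,-0.935,-0.691,0.103,-5.066,-2.971,0.263,0.057,0.514,-4.919,1.927,-0.842
14,0.332,-0.985,-0.719,0.001,-4.996,-2.688,0.274,0.050,0.505,-4.709,2.675,-1.190
15,0.332,-1.035,-0.745,-0.098,-4.921,-2.426,0.284,0.043,0.495,-4.484,3.357,-1.502
16,0.330,-1.084,-0.768,-0.198,-4.839,-2.178,0.295,0.036,0.484,-4.240,3.984,-1.791
17,0.328,-1.132,-0.788,-0.301,-4.750,-1.941,0.305,0.029,0.473,-3.982,4.566,-2.060
18,0.324,-1.179,-0.807,-0.408,-4.655,-1.716,0.315,0.021,0.462,-3.717,5.110,-2.313
19,0.320,-1.225,-0.823,-0.518,-4.555,-1.504,0.324,0.014,0.451,-3.448,5.623,-2.554
20,0.314,-1.270,-0.837,-0.632,-4.451,-1.306,0.334,0.007,0.439,-3.181,6.109,-2.784
21,0.307,-1.314,-0.849,-0.751,-4.344,-1.121,0.343,-0.001,0.427,-2.916,6.572,-3.005
22,0.299,-1.357,-0.859,-0.875,-4.235,-0.950,0.351,-0.008,0.415,-2.658,7.016,-3.218
23,0.289,-1.398,-0.868,-1.005,-4.124,-0.793,0.359,-0.015,0.403,-2.409,7.443,-3.422
24,0.279,-1.439,-0.875,-1.141,-4.013,-0.653,0.367,-0.023,0.390,-2.169,7.854,-3.619
25,0.267,-1.479,-0.881,-1.282,-3.902,-0.529,0.374,-0.030,0.378,-1.942,8.252,-3.808
26,0.253,-1.517,-0.886,-1.428,-3.793,-0.423,0.381,-0.036,0.365,-1.730,8.637,-3.988
27,0.238,-1.555,-0.890,-1.579,-3.686,-0.334,0.388,-0.043,0.352,-1.535,9.010,-4.161
28,0.222,-1.591,-0.893,-1.734,-3.582,-0.263,0.394,-0.049,0.339,-1.361,9.372,-4.325
29,0.203,-1.626,-0.895,-1.890,-3.482,-0.210,0.399,-0.055,0.326,-1.213,9.722,-4.480
30,0.184,-1.661,-0.897,-2.046,-3.385,-0.175,0.404,-0.060,0.313,-1.093,10.060,-4.627
31,0.163,-1.694,-0.899,-2.203,-3.292,-0.155,0.409,-0.065,0.300,-1.008,10.386,-4.765
32,0.140,-1.726,-0.900,-2.361,-3.202,-0.150,0.413,-0.070,0.287,-0.962,10.699,-4.896
33,0.115,-1.758,-0.902,-2.522,-3.114,-0.157,0.417,-0.074,0.274,-0.961,10.997,-5.019
34,0.089,-1.789,-0.903,-2.695,-3.029,-0.176,0.420,-0.077,0.262,-1.007,11.276,-5.136
35,0.061,-1.818,-0.905,-2.890,-2.946,-0.205,0.423,-0.080,0.249,-1.096,11.532,-5.244
36,0.031,-1.848,-0.907,-3.116,-2.867,-0.249,0.426,-0.082,0.237,-1.203,11.752,-5.342
37,-0.001,-1.876,-0.910,-3.376,-2.797,-0.312,0.428,-0.084,0.226,-1.250,11.909,-5.428
38,-0.036,-1.904,-0.914,-3.638,-2.740,-0.400,0.430,-0.085,0.214,-1.051,11.952,-5.496
39,-0.073,-1.931,-0.918,-3.791,-2.701,-0.516,0.432,-0.085,0.203,-0.287,11.820,-5.549
40,-0.110,-1.958,-0.924,-3.593,-2.676,-0.636,0.433,-0.085,0.193,1.209,11.528,-5.595
41,-0.142,-1.984,-0.931,-2.761,-2.639,-0.699,0.434,-0.084,0.182,2.917,11.225,-5.660
42,-0.162,-2.010,-0.938,-1.275,-2.553,-0.634,0.435,-0.083,0.173,3.905,11.052,-5.754
43,-0.166,-2.035,-0.943,0.458,-2.404,-0.434,0.435,-0.082,0.163,3.855,10.988,-5.860
44,-0.154,-2.058,-0.946,1.932,-2.221,-0.168,0.435,-0.081,0.154,3.182,10.951,-5.938
45,-0.129,-2.080,-0.947,2.945,-2.038,0.090,0.436,-0.081,0.145,2.358,10.895,-5.969
46,-0.097,-2.099,-0.945,3.489,-1.890,0.279,0.436,-0.081,0.137,1.664,10.829,-5.933
47,-0.061,-2.117,-0.941,3.695,-1.762,0.429,0.436,-0.082,0.128,1.168,10.752,-5.885
48,-0.024,-2.135,-0.936,3.688,-1.654,0.545,0.436,-0.084,0.120,0.848,10.678,-5.836
49,0.012,-2.151,-0.930,3.564,-1.559,0.638,0.436,-0.086,0.111,0.657,10.611,-5.794
50,0.047,-2.166,-0.924,3.388,-1.473,0.715,0.436,-0.088,0.103,0.551,10.551,-5.764
51,0.080,-2.180,-0.916,3.195,-1.392,0.784,0.435,-0.091,0.095,0.501,10.498,-5.746
52,0.111,-2.194,-0.908,3.004,-1.313,0.848,0.435,-0.094,0.088,0.485,10.452,-5.739
53,0.140,-2.206,-0.899,2.824,-1.237,0.908,0.434,-0.097,0.080,0.489,10.410,-5.740
54,0.167,-2.218,-0.890,2.659,-1.162,0.965,0.433,-0.101,0.073,0.507,10.372,-5.748
55,0.193,-2.230,-0.880,2.509,-1.089,1.019,0.432,-0.104,0.066,0.533,10.336,-5.761
56,0.217,-2.240,-0.869,2.375,-1.018,1.069,0.431,-0.108,0.059,0.563,10.302,-5.775
57,0.241,-2.250,-0.859,2.253,-0.948,1.115,0.430,-0.111,0.053,0.597,10.269,-5.790
58,0.263,-2.259,-0.847,2.143,-0.880,1.158,0.429,-0.115,0.046,0.632,10.237,-5.805
59,0.283,-2.268,-0.835,2.044,-0.814,1.196,0.428,-0.118,0.040,0.667,10.204,-5.818
60,0.303,-2.275,-0.823,1.954,-0.750,1.231,0.426,-0.122,0.034,0.704,10.171,-5.829
61,0.323,-2.283,-0.811,1.871,-0.688,1.261,0.425,-0.126,0.028,0.740,10.136,-5.838
62,0.341,-2.289,-0.798,1.796,-0.629,1.288,0.423,-0.129,0.023,0.776,10.100,-5.843
63,0.359,-2.295,-0.785,1.727,-0.571,1.311,0.422,-0.133,0.017,0.811,10.063,-5.846
64,0.375,-2.301,-0.772,1.663,-0.516,1.331,0.420,-0.137,0.012,0.846,10.024,-5.846
65,0.392,-2.306,-0.759,1.604,-0.462,1.348,0.419,-0.140,0.007,0.880,9.983,-5.843
66,0.408,-2.310,-0.745,1.549,-0.411,1.362,0.417,-0.144,0.002,0.914,9.941,-5.836
67,0.423,-2.314,-0.731,1.498,-0.361,1.373,0.415,-0.147,-0.002,0.948,9.896,-5.827
68,0.438,-2.317,-0.718,1.451,-0.313,1.382,0.414,-0.151,-0.007,,,
# any joint saturated: no


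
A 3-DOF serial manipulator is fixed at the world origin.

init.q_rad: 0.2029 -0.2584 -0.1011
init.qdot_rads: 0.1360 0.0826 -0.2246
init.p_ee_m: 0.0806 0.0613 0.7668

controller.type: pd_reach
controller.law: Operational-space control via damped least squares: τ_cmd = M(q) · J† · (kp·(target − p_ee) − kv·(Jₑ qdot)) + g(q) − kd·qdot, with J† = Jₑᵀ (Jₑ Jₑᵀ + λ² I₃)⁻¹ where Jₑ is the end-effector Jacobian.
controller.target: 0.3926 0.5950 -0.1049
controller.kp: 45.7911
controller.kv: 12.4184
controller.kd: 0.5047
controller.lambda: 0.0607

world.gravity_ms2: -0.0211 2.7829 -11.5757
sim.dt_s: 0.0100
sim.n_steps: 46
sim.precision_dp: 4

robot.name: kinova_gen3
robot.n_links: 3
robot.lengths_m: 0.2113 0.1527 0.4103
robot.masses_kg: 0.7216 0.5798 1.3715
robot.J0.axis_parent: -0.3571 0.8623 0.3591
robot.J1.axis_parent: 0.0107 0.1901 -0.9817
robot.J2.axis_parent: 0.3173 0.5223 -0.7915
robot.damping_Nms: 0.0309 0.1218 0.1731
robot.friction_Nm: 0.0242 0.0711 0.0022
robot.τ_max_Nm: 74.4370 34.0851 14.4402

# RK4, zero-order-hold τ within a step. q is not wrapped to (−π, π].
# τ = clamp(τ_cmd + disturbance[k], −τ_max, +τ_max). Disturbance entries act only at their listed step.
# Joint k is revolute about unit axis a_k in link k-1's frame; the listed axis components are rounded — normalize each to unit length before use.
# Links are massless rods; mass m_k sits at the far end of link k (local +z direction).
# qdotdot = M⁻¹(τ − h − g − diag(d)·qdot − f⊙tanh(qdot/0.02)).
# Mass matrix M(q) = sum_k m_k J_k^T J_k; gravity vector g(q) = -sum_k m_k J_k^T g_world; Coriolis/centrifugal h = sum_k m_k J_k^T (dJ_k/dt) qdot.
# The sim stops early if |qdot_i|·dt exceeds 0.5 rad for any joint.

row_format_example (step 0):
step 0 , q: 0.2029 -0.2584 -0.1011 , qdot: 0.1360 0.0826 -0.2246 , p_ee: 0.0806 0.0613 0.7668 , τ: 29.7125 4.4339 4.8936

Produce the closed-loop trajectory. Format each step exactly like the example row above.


step 1 , q: 0.2084 -0.2619 -0.1085 , qdot: 0.8797 -0.1773 -1.3018 , p_ee: 0.0819 0.0631 0.7664 , τ: 25.4001 4.0337 4.8304
step 2 , q: 0.2194 -0.2592 -0.1256 , qdot: 1.4244 0.0346 -2.0818 , p_ee: 0.0850 0.0671 0.7655 , τ: 21.6342 3.4944 4.6131
step 3 , q: 0.2362 -0.2599 -0.1491 , qdot: 1.9048 0.0527 -2.6364 , p_ee: 0.0897 0.0727 0.7642 , τ: 18.4165 3.1403 4.3416
step 4 , q: 0.2571 -0.2582 -0.1774 , qdot: 2.3015 0.1201 -3.0250 , p_ee: 0.0960 0.0797 0.7623 , τ: 15.6204 2.8091 4.0010
step 5 , q: 0.2816 -0.2559 -0.2090 , qdot: 2.6239 0.2721 -3.2912 , p_ee: 0.1037 0.0877 0.7598 , τ: 13.1828 2.4673 3.6249
step 6 , q: 0.3092 -0.2521 -0.2427 , qdot: 2.8938 0.4262 -3.4574 , p_ee: 0.1128 0.0966 0.7568 , τ: 11.0376 2.1437 3.2215
step 7 , q: 0.3392 -0.2471 -0.2777 , qdot: 3.1258 0.5529 -3.5489 , p_ee: 0.1230 0.1062 0.7532 , τ: 9.1223 1.8427 2.8040
step 8 , q: 0.3715 -0.2409 -0.3134 , qdot: 3.3267 0.6589 -3.5850 , p_ee: 0.1344 0.1164 0.7489 , τ: 7.3746 1.5517 2.3809
step 9 , q: 0.4056 -0.2338 -0.3492 , qdot: 3.5039 0.7360 -3.5809 , p_ee: 0.1466 0.1271 0.7439 , τ: 5.7414 1.2689 1.9576
step 10 , q: 0.4414 -0.2261 -0.3848 , qdot: 3.6606 0.7890 -3.5452 , p_ee: 0.1598 0.1382 0.7381 , τ: 4.1789 0.9881 1.5356
step 11 , q: 0.4787 -0.2180 -0.4200 , qdot: 3.7982 0.8212 -3.4823 , p_ee: 0.1736 0.1498 0.7316 , τ: 2.6562 0.7073 1.1144
step 12 , q: 0.5173 -0.2097 -0.4544 , qdot: 3.9167 0.8366 -3.3934 , p_ee: 0.1881 0.1617 0.7243 , τ: 1.1561 0.4262 0.6933
step 13 , q: 0.5569 -0.2013 -0.4877 , qdot: 4.0156 0.8384 -3.2789 , p_ee: 0.2031 0.1739 0.7162 , τ: -0.3267 0.1463 0.2718
step 14 , q: 0.5975 -0.1929 -0.5198 , qdot: 4.0947 0.8290 -3.1400 , p_ee: 0.2184 0.1863 0.7073 , τ: -1.7878 -0.1295 -0.1489
step 15 , q: 0.6387 -0.1847 -0.5504 , qdot: 4.1542 0.8103 -2.9792 , p_ee: 0.2341 0.1990 0.6975 , τ: -3.2177 -0.3984 -0.5663
step 16 , q: 0.6804 -0.1767 -0.5793 , qdot: 4.1953 0.7837 -2.8005 , p_ee: 0.2499 0.2119 0.6870 , τ: -4.6049 -0.6577 -0.9768
step 17 , q: 0.7225 -0.1690 -0.6064 , qdot: 4.2195 0.7504 -2.6091 , p_ee: 0.2657 0.2249 0.6756 , τ: -5.9386 -0.9057 -1.3769
step 18 , q: 0.7647 -0.1617 -0.6315 , qdot: 4.2286 0.7117 -2.4104 , p_ee: 0.2815 0.2380 0.6634 , τ: -7.2109 -1.1415 -1.7631
step 19 , q: 0.8070 -0.1548 -0.6546 , qdot: 4.2245 0.6689 -2.2094 , p_ee: 0.2971 0.2512 0.6504 , τ: -8.4165 -1.3648 -2.1326
step 20 , q: 0.8491 -0.1483 -0.6757 , qdot: 4.2090 0.6233 -2.0105 , p_ee: 0.3125 0.2644 0.6368 , τ: -9.5527 -1.5757 -2.4837
step 21 , q: 0.8911 -0.1423 -0.6948 , qdot: 4.1837 0.5760 -1.8170 , p_ee: 0.3275 0.2776 0.6224 , τ: -10.6192 -1.7746 -2.8152
step 22 , q: 0.9327 -0.1367 -0.7120 , qdot: 4.1499 0.5280 -1.6313 , p_ee: 0.3421 0.2908 0.6073 , τ: -11.6168 -1.9620 -3.1267
step 23 , q: 0.9740 -0.1317 -0.7275 , qdot: 4.1086 0.4800 -1.4550 , p_ee: 0.3562 0.3040 0.5917 , τ: -12.5475 -2.1384 -3.4183
step 24 , q: 1.0149 -0.1271 -0.7412 , qdot: 4.0608 0.4329 -1.2892 , p_ee: 0.3698 0.3170 0.5755 , τ: -13.4135 -2.3042 -3.6905
step 25 , q: 1.0552 -0.1230 -0.7533 , qdot: 4.0072 0.3872 -1.1344 , p_ee: 0.3827 0.3299 0.5588 , τ: -14.2172 -2.4597 -3.9438
step 26 , q: 1.0950 -0.1193 -0.7639 , qdot: 3.9485 0.3432 -0.9906 , p_ee: 0.3949 0.3426 0.5417 , τ: -14.9612 -2.6052 -4.1788
step 27 , q: 1.1341 -0.1161 -0.7731 , qdot: 3.8852 0.3014 -0.8577 , p_ee: 0.4065 0.3551 0.5242 , τ: -15.6477 -2.7408 -4.3963
step 28 , q: 1.1726 -0.1133 -0.7811 , qdot: 3.8177 0.2619 -0.7355 , p_ee: 0.4173 0.3673 0.5063 , τ: -16.2789 -2.8668 -4.5970
step 29 , q: 1.2105 -0.1109 -0.7879 , qdot: 3.7466 0.2250 -0.6237 , p_ee: 0.4274 0.3794 0.4882 , τ: -16.8567 -2.9832 -4.7814
step 30 , q: 1.2476 -0.1088 -0.7936 , qdot: 3.6721 0.1908 -0.5217 , p_ee: 0.4367 0.3911 0.4700 , τ: -17.3830 -3.0902 -4.9502
step 31 , q: 1.2839 -0.1070 -0.7983 , qdot: 3.5948 0.1593 -0.4291 , p_ee: 0.4453 0.4025 0.4516 , τ: -17.8596 -3.1879 -5.1040
step 32 , q: 1.3194 -0.1056 -0.8022 , qdot: 3.5149 0.1305 -0.3455 , p_ee: 0.4530 0.4136 0.4331 , τ: -18.2881 -3.2765 -5.2432
step 33 , q: 1.3542 -0.1044 -0.8053 , qdot: 3.4328 0.1044 -0.2704 , p_ee: 0.4601 0.4244 0.4146 , τ: -18.6702 -3.3561 -5.3684
step 34 , q: 1.3881 -0.1035 -0.8076 , qdot: 3.3488 0.0810 -0.2032 , p_ee: 0.4664 0.4348 0.3961 , τ: -19.0074 -3.4269 -5.4801
step 35 , q: 1.4211 -0.1028 -0.8094 , qdot: 3.2633 0.0603 -0.1434 , p_ee: 0.4720 0.4448 0.3778 , τ: -19.3015 -3.4891 -5.5788
step 36 , q: 1.4533 -0.1023 -0.8105 , qdot: 3.1765 0.0422 -0.0907 , p_ee: 0.4768 0.4545 0.3596 , τ: -19.5541 -3.5431 -5.6650
step 37 , q: 1.4847 -0.1019 -0.8112 , qdot: 3.0886 0.0274 -0.0448 , p_ee: 0.4811 0.4638 0.3416 , τ: -19.7669 -3.5900 -5.7391
step 38 , q: 1.5151 -0.1017 -0.8115 , qdot: 2.9997 0.0175 -0.0056 , p_ee: 0.4846 0.4727 0.3239 , τ: -19.9415 -3.6313 -5.8015
step 39 , q: 1.5446 -0.1015 -0.8114 , qdot: 2.9104 0.0123 0.0262 , p_ee: 0.4876 0.4812 0.3064 , τ: -20.0798 -3.6677 -5.8521
step 40 , q: 1.5733 -0.1014 -0.8110 , qdot: 2.8208 0.0096 0.0532 , p_ee: 0.4900 0.4893 0.2893 , τ: -20.1839 -3.6980 -5.8927
step 41 , q: 1.6011 -0.1013 -0.8103 , qdot: 2.7311 0.0081 0.0766 , p_ee: 0.4918 0.4971 0.2725 , τ: -20.2560 -3.7214 -5.9243
step 42 , q: 1.6279 -0.1013 -0.8095 , qdot: 2.6419 0.0071 0.0965 , p_ee: 0.4932 0.5045 0.2561 , τ: -20.2978 -3.7378 -5.9474
step 43 , q: 1.6539 -0.1012 -0.8084 , qdot: 2.5535 0.0063 0.1127 , p_ee: 0.4941 0.5116 0.2401 , τ: -20.3114 -3.7475 -5.9621
step 44 , q: 1.6790 -0.1011 -0.8072 , qdot: 2.4660 0.0058 0.1256 , p_ee: 0.4945 0.5183 0.2245 , τ: -20.2988 -3.7508 -5.9690
step 45 , q: 1.7032 -0.1011 -0.8059 , qdot: 2.3797 0.0055 0.1354 , p_ee: 0.4946 0.5246 0.2094 , τ: -20.2619 -3.7483 -5.9685
step 46 , q: 1.7266 -0.1010 -0.8045 , qdot: 2.2947 0.0052 0.1423 , p_ee: 0.4942 0.5306 0.1947
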